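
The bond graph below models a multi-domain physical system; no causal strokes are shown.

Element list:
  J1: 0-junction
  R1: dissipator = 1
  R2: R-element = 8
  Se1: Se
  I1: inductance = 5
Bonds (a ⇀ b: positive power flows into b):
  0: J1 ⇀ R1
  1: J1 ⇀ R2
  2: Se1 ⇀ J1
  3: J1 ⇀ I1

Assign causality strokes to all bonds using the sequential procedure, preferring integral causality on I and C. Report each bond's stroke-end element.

#2 →J1  (Se1 fixes effort; stroke away)
#0 →R1  (0-jn J1 has e-setter on 2)
#1 →R2  (J1: bond 2 brought effort, rest push out)
#3 →I1  (0-jn J1 has e-setter on 2)

β0 stroke at R1
β1 stroke at R2
β2 stroke at J1
β3 stroke at I1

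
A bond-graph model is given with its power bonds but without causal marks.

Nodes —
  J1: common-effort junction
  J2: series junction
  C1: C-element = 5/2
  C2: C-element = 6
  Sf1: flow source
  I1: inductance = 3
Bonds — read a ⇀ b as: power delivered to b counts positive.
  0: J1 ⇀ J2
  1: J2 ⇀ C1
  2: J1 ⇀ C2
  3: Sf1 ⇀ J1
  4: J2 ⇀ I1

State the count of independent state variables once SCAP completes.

b3 stroke at Sf1  (Sf1 fixes flow; stroke at Sf1)
b1 stroke at J2  (C1 outputs effort q/C1)
b2 stroke at J1  (prefer integral on C2)
b0 stroke at J2  (common-e at J1 fixed by 2)
b4 stroke at I1  (only one flow-in slot at J2)

3  (C1, C2, I1 all integral)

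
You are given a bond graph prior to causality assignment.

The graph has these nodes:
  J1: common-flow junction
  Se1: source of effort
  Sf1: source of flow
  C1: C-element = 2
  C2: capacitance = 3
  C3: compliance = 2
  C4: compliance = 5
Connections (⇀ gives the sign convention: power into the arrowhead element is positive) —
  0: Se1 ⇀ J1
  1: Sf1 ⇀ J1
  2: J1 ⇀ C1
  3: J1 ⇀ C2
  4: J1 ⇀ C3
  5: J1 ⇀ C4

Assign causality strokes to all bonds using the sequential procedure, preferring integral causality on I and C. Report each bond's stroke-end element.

b0 |J1
b1 |Sf1
b2 |J1
b3 |J1
b4 |J1
b5 |J1

bond 0 stroke→J1  (Se1: effort source, stroke at far end)
bond 1 stroke→Sf1  (source Sf1 imposes f)
bond 2 stroke→J1  (common-f at J1 fixed by 1)
bond 3 stroke→J1  (J1: bond 1 brought flow, rest push out)
bond 4 stroke→J1  (common-f at J1 fixed by 1)
bond 5 stroke→J1  (J1: bond 1 brought flow, rest push out)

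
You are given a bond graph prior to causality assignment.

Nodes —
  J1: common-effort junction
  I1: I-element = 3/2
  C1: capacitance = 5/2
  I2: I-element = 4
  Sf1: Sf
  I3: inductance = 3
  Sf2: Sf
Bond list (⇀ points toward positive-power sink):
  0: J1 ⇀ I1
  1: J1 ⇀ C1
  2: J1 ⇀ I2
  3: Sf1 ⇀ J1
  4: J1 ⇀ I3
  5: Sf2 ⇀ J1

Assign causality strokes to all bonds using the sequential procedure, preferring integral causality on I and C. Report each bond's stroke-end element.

#0 stroke at I1
#1 stroke at J1
#2 stroke at I2
#3 stroke at Sf1
#4 stroke at I3
#5 stroke at Sf2

bond 3 stroke→Sf1  (source Sf1 imposes f)
bond 5 stroke→Sf2  (Sf2 (Sf) sets flow on bond)
bond 0 stroke→I1  (prefer integral on I1)
bond 1 stroke→J1  (C1 integral (e out))
bond 2 stroke→I2  (J1: bond 1 brought effort, rest push out)
bond 4 stroke→I3  (J1: bond 1 brought effort, rest push out)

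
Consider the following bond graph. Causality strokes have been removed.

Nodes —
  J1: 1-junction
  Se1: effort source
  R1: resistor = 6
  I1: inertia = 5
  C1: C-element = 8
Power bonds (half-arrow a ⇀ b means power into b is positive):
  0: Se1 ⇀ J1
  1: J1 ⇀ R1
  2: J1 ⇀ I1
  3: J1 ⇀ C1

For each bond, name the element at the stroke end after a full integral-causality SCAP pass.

bond 0 |J1
bond 1 |J1
bond 2 |I1
bond 3 |J1

β0 stroke→J1  (Se1 (Se) sets effort on bond)
β2 stroke→I1  (prefer integral on I1)
β1 stroke→J1  (J1 flow already set via bond 2)
β3 stroke→J1  (1-jn J1 has f-setter on 2)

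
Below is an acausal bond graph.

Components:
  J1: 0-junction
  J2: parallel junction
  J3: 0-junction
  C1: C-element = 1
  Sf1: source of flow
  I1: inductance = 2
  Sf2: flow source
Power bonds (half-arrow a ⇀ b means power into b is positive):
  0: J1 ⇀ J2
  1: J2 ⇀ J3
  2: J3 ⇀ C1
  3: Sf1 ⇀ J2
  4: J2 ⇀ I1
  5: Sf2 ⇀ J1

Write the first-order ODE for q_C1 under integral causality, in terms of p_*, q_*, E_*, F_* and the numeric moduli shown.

dq_C1/dt = F_Sf1 + F_Sf2 - p_I1/2

b3 |Sf1  (source Sf1 imposes f)
b5 |Sf2  (Sf2 (Sf) sets flow on bond)
b0 |J1  (only one effort-in slot at J1)
b2 |J3  (C1: C, integral causality)
b1 |J2  (J3: bond 2 brought effort, rest push out)
b4 |I1  (0-jn J2 has e-setter on 1)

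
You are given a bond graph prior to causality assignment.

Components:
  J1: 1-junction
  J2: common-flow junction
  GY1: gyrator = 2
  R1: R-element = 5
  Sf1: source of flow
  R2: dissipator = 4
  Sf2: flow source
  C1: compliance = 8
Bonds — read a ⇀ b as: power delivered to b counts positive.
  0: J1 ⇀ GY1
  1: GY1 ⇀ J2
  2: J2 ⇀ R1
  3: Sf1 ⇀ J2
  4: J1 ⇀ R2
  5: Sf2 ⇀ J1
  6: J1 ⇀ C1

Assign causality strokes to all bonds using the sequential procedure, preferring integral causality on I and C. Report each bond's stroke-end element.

β0 →J1
β1 →J2
β2 →J2
β3 →Sf1
β4 →J1
β5 →Sf2
β6 →J1

#3 →Sf1  (Sf1 (Sf) sets flow on bond)
#5 →Sf2  (Sf2 fixes flow; stroke at Sf2)
#0 →J1  (1-jn J1 has f-setter on 5)
#4 →J1  (J1: bond 5 brought flow, rest push out)
#6 →J1  (common-f at J1 fixed by 5)
#1 →J2  (J2 flow already set via bond 3)
#2 →J2  (common-f at J2 fixed by 3)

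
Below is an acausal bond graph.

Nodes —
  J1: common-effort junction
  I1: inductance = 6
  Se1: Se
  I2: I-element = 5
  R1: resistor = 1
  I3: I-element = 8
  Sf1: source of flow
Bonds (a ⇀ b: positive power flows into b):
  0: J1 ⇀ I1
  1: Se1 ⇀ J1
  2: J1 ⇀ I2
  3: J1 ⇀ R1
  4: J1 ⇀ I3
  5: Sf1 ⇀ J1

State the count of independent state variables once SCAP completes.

#1 |J1  (Se1: effort source, stroke at far end)
#5 |Sf1  (Sf1: flow source, stroke at near end)
#0 |I1  (0-jn J1 has e-setter on 1)
#2 |I2  (J1: bond 1 brought effort, rest push out)
#3 |R1  (common-e at J1 fixed by 1)
#4 |I3  (common-e at J1 fixed by 1)

3  (I1, I2, I3 all integral)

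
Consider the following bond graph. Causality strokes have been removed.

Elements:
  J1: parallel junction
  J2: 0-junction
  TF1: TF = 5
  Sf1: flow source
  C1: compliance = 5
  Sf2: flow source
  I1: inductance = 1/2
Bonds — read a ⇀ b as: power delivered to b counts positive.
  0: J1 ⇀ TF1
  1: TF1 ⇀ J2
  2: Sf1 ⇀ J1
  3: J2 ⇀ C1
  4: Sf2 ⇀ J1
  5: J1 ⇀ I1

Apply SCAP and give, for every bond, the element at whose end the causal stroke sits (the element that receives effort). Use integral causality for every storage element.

#0 |J1
#1 |TF1
#2 |Sf1
#3 |J2
#4 |Sf2
#5 |I1

b2 stroke→Sf1  (source Sf1 imposes f)
b4 stroke→Sf2  (Sf2 fixes flow; stroke at Sf2)
b3 stroke→J2  (prefer integral on C1)
b1 stroke→TF1  (J2: bond 3 brought effort, rest push out)
b0 stroke→J1  (TF1: transformer flips bond 1)
b5 stroke→I1  (0-jn J1 has e-setter on 0)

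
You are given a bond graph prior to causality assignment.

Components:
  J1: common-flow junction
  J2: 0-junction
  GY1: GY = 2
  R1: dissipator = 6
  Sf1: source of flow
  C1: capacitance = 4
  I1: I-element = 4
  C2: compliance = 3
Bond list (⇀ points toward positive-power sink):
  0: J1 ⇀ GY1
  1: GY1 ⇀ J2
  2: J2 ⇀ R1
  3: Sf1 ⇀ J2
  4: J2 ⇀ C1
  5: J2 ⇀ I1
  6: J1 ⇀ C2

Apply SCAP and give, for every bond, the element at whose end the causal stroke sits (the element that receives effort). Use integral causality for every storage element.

#0 stroke→GY1
#1 stroke→GY1
#2 stroke→R1
#3 stroke→Sf1
#4 stroke→J2
#5 stroke→I1
#6 stroke→J1

#3 →Sf1  (Sf1: flow source, stroke at near end)
#4 →J2  (C1 outputs effort q/C1)
#1 →GY1  (J2: bond 4 brought effort, rest push out)
#2 →R1  (common-e at J2 fixed by 4)
#5 →I1  (0-jn J2 has e-setter on 4)
#0 →GY1  (GY GY1: same side as bond 1)
#6 →J1  (1-jn J1 has f-setter on 0)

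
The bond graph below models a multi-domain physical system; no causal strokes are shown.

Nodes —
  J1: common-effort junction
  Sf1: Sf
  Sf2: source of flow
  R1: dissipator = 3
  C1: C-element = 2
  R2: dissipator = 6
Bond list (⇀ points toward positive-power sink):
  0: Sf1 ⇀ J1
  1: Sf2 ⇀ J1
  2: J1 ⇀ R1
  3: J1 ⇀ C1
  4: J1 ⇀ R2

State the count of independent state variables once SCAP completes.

1  (C1 all integral)

β0 stroke→Sf1  (Sf1 fixes flow; stroke at Sf1)
β1 stroke→Sf2  (source Sf2 imposes f)
β3 stroke→J1  (prefer integral on C1)
β2 stroke→R1  (common-e at J1 fixed by 3)
β4 stroke→R2  (common-e at J1 fixed by 3)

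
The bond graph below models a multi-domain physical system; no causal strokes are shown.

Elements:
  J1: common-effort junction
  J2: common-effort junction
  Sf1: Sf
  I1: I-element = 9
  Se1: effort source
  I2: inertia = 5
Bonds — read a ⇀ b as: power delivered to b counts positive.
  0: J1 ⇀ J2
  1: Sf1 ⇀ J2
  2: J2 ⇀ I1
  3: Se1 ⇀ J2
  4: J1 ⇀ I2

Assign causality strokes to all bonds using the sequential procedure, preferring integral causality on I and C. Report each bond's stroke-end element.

b1 |Sf1  (Sf1: flow source, stroke at near end)
b3 |J2  (Se1: effort source, stroke at far end)
b0 |J1  (0-jn J2 has e-setter on 3)
b2 |I1  (common-e at J2 fixed by 3)
b4 |I2  (J1: bond 0 brought effort, rest push out)

bond 0 stroke at J1
bond 1 stroke at Sf1
bond 2 stroke at I1
bond 3 stroke at J2
bond 4 stroke at I2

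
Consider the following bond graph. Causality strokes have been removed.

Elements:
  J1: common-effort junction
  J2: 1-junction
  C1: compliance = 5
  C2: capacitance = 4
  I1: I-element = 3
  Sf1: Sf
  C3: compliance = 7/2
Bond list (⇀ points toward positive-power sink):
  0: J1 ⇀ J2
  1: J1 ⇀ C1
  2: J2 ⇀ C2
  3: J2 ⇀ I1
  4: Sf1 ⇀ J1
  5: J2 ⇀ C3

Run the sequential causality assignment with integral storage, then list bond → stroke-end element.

β0 →J2
β1 →J1
β2 →J2
β3 →I1
β4 →Sf1
β5 →J2

bond 4 stroke at Sf1  (Sf1 fixes flow; stroke at Sf1)
bond 1 stroke at J1  (C1 integral (e out))
bond 0 stroke at J2  (0-jn J1 has e-setter on 1)
bond 2 stroke at J2  (C2 integral (e out))
bond 3 stroke at I1  (I1: I, integral causality)
bond 5 stroke at J2  (1-jn J2 has f-setter on 3)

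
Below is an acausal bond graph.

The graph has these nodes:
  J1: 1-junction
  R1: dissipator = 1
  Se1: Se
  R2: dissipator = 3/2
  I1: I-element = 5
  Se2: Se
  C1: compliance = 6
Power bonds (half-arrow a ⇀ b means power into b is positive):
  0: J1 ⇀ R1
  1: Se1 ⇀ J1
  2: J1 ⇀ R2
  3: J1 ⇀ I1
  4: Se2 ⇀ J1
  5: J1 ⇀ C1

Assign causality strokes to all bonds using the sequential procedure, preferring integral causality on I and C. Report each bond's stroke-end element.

bond 1 →J1  (Se1 fixes effort; stroke away)
bond 4 →J1  (Se2 fixes effort; stroke away)
bond 3 →I1  (I1: I, integral causality)
bond 0 →J1  (J1 flow already set via bond 3)
bond 2 →J1  (common-f at J1 fixed by 3)
bond 5 →J1  (1-jn J1 has f-setter on 3)

b0 |J1
b1 |J1
b2 |J1
b3 |I1
b4 |J1
b5 |J1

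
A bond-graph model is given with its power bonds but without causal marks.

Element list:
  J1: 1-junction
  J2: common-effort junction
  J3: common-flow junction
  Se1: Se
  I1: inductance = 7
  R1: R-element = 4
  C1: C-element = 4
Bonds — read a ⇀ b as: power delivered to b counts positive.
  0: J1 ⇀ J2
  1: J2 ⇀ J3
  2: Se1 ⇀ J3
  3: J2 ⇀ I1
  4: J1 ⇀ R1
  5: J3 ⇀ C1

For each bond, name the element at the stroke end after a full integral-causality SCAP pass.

b2 |J3  (source Se1 imposes e)
b3 |I1  (I1 integral (f out))
b5 |J3  (C1 outputs effort q/C1)
b1 |J2  (closing 1-jn rule on J3)
b0 |J1  (J2: bond 1 brought effort, rest push out)
b4 |R1  (only one flow-in slot at J1)

bond 0 →J1
bond 1 →J2
bond 2 →J3
bond 3 →I1
bond 4 →R1
bond 5 →J3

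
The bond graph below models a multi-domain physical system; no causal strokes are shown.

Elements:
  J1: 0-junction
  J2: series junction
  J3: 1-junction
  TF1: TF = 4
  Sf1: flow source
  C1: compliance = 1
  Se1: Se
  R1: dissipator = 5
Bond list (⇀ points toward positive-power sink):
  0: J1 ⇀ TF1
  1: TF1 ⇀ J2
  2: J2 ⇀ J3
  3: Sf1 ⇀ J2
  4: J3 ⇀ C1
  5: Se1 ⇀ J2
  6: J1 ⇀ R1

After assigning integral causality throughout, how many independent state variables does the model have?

1  (C1 all integral)

#3 stroke at Sf1  (Sf1: flow source, stroke at near end)
#5 stroke at J2  (source Se1 imposes e)
#1 stroke at J2  (1-jn J2 has f-setter on 3)
#2 stroke at J2  (1-jn J2 has f-setter on 3)
#4 stroke at J3  (J3 flow already set via bond 2)
#0 stroke at TF1  (TF TF1: opposite of bond 1)
#6 stroke at J1  (only one effort-in slot at J1)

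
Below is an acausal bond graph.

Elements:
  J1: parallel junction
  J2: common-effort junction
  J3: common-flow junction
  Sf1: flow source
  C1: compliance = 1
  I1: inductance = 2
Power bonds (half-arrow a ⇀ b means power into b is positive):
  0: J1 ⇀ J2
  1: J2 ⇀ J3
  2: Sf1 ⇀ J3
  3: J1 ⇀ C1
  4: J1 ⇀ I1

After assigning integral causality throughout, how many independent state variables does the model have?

2  (C1, I1 all integral)

#2 stroke at Sf1  (Sf1: flow source, stroke at near end)
#1 stroke at J3  (common-f at J3 fixed by 2)
#0 stroke at J2  (J2: last free bond brings effort in)
#3 stroke at J1  (prefer integral on C1)
#4 stroke at I1  (J1: bond 3 brought effort, rest push out)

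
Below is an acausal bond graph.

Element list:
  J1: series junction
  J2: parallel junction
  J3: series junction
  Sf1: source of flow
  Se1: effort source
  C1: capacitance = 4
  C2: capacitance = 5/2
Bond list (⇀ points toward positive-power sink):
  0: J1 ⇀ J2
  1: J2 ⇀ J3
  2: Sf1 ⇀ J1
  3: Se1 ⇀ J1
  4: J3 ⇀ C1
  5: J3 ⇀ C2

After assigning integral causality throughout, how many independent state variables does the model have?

2  (C1, C2 all integral)

#2 stroke at Sf1  (Sf1 fixes flow; stroke at Sf1)
#3 stroke at J1  (Se1: effort source, stroke at far end)
#0 stroke at J1  (J1: bond 2 brought flow, rest push out)
#1 stroke at J2  (only one effort-in slot at J2)
#4 stroke at J3  (1-jn J3 has f-setter on 1)
#5 stroke at J3  (J3 flow already set via bond 1)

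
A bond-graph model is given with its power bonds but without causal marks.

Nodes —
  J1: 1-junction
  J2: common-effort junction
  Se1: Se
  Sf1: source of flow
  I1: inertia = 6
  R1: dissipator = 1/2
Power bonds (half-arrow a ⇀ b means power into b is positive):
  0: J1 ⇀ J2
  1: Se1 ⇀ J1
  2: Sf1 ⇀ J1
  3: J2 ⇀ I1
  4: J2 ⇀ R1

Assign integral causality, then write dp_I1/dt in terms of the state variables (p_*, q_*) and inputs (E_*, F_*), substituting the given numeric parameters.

dp_I1/dt = F_Sf1/2 - p_I1/12

β1 stroke→J1  (Se1 fixes effort; stroke away)
β2 stroke→Sf1  (Sf1 fixes flow; stroke at Sf1)
β0 stroke→J1  (1-jn J1 has f-setter on 2)
β3 stroke→I1  (I1: I, integral causality)
β4 stroke→J2  (J2 needs exactly one e-in)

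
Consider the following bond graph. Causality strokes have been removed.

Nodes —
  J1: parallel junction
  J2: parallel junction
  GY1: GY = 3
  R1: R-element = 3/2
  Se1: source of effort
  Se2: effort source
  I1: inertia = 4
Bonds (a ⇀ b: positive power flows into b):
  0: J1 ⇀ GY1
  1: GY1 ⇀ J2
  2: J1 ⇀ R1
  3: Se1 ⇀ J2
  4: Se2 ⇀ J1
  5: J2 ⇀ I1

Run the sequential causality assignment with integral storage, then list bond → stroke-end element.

#3 stroke→J2  (Se1 fixes effort; stroke away)
#4 stroke→J1  (Se2 fixes effort; stroke away)
#0 stroke→GY1  (0-jn J1 has e-setter on 4)
#2 stroke→R1  (J1: bond 4 brought effort, rest push out)
#1 stroke→GY1  (J2: bond 3 brought effort, rest push out)
#5 stroke→I1  (J2 effort already set via bond 3)

β0 stroke→GY1
β1 stroke→GY1
β2 stroke→R1
β3 stroke→J2
β4 stroke→J1
β5 stroke→I1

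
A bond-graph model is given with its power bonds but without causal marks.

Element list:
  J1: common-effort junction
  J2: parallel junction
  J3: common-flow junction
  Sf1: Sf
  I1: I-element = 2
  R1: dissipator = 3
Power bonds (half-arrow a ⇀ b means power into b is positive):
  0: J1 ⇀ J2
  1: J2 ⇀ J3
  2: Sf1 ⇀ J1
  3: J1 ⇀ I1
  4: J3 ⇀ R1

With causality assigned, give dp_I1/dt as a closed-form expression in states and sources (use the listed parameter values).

dp_I1/dt = 3*F_Sf1 - 3*p_I1/2

b2 |Sf1  (source Sf1 imposes f)
b3 |I1  (I1 outputs flow p/I1)
b0 |J1  (closing 0-jn rule on J1)
b1 |J2  (J2: last free bond brings effort in)
b4 |J3  (common-f at J3 fixed by 1)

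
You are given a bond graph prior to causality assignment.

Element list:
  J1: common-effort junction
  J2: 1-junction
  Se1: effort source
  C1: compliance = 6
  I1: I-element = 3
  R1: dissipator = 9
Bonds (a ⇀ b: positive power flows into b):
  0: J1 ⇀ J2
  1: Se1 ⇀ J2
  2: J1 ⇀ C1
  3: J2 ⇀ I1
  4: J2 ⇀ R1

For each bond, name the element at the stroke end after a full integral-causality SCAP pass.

b0 |J2
b1 |J2
b2 |J1
b3 |I1
b4 |J2

#1 →J2  (Se1: effort source, stroke at far end)
#2 →J1  (C1 integral (e out))
#0 →J2  (J1 effort already set via bond 2)
#3 →I1  (I1 integral (f out))
#4 →J2  (common-f at J2 fixed by 3)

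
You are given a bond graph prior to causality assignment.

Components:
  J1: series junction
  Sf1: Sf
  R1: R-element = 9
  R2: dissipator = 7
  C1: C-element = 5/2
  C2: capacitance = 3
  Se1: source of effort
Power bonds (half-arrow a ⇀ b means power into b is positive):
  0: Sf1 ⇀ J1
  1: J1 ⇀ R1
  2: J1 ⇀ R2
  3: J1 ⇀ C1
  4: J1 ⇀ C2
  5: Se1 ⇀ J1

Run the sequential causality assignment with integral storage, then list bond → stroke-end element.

β0 stroke at Sf1
β1 stroke at J1
β2 stroke at J1
β3 stroke at J1
β4 stroke at J1
β5 stroke at J1

β0 |Sf1  (Sf1 fixes flow; stroke at Sf1)
β5 |J1  (source Se1 imposes e)
β1 |J1  (common-f at J1 fixed by 0)
β2 |J1  (common-f at J1 fixed by 0)
β3 |J1  (J1: bond 0 brought flow, rest push out)
β4 |J1  (J1: bond 0 brought flow, rest push out)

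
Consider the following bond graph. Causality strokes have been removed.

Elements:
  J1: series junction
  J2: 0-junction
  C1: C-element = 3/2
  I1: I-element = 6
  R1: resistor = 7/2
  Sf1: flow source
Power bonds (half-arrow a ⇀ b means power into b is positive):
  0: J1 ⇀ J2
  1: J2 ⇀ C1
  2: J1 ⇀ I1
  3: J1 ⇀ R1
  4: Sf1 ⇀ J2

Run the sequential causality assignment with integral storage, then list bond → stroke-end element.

b4 |Sf1  (source Sf1 imposes f)
b1 |J2  (C1 integral (e out))
b0 |J1  (common-e at J2 fixed by 1)
b2 |I1  (prefer integral on I1)
b3 |J1  (common-f at J1 fixed by 2)

#0 stroke at J1
#1 stroke at J2
#2 stroke at I1
#3 stroke at J1
#4 stroke at Sf1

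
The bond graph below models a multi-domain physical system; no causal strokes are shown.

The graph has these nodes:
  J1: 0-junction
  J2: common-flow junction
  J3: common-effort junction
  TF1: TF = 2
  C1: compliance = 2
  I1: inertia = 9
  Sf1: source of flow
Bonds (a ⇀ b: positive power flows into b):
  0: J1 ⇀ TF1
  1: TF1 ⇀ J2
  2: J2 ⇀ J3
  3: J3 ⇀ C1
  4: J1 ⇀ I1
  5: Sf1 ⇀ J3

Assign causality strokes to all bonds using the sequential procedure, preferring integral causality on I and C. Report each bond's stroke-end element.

β5 stroke at Sf1  (Sf1 (Sf) sets flow on bond)
β3 stroke at J3  (C1 outputs effort q/C1)
β2 stroke at J2  (0-jn J3 has e-setter on 3)
β1 stroke at TF1  (only one flow-in slot at J2)
β0 stroke at J1  (TF1 one-in-one-out from 1)
β4 stroke at I1  (J1 effort already set via bond 0)

b0 stroke→J1
b1 stroke→TF1
b2 stroke→J2
b3 stroke→J3
b4 stroke→I1
b5 stroke→Sf1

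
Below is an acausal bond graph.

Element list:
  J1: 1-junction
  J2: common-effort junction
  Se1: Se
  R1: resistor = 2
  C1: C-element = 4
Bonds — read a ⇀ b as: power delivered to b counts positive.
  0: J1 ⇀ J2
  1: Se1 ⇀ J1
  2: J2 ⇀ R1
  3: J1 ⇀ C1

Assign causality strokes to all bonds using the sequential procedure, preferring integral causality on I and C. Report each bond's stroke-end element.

β0 stroke→J2
β1 stroke→J1
β2 stroke→R1
β3 stroke→J1

#1 stroke→J1  (Se1 (Se) sets effort on bond)
#3 stroke→J1  (C1 outputs effort q/C1)
#0 stroke→J2  (only one flow-in slot at J1)
#2 stroke→R1  (common-e at J2 fixed by 0)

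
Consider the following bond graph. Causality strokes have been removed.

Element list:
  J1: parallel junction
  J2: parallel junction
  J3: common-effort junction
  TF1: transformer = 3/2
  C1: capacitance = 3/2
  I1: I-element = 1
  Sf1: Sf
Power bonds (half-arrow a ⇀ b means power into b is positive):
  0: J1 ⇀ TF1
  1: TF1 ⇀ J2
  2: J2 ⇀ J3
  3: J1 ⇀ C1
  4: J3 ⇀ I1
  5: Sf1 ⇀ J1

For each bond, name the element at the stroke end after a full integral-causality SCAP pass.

β5 |Sf1  (Sf1 fixes flow; stroke at Sf1)
β3 |J1  (C1: C, integral causality)
β0 |TF1  (J1: bond 3 brought effort, rest push out)
β1 |J2  (TF1: transformer flips bond 0)
β2 |J3  (0-jn J2 has e-setter on 1)
β4 |I1  (common-e at J3 fixed by 2)

b0 |TF1
b1 |J2
b2 |J3
b3 |J1
b4 |I1
b5 |Sf1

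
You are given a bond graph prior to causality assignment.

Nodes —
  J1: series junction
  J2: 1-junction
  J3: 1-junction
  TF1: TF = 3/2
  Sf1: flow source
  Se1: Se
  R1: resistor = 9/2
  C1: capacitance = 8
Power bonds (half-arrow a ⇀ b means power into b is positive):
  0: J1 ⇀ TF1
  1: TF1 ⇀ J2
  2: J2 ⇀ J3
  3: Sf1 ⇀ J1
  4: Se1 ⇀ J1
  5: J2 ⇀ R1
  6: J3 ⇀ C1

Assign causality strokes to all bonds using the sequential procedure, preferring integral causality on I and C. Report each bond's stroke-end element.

β3 stroke→Sf1  (source Sf1 imposes f)
β4 stroke→J1  (Se1: effort source, stroke at far end)
β0 stroke→J1  (J1 flow already set via bond 3)
β1 stroke→TF1  (through TF1, causality passes straight; one stroke at TF1)
β2 stroke→J2  (1-jn J2 has f-setter on 1)
β5 stroke→J2  (J2 flow already set via bond 1)
β6 stroke→J3  (J3 flow already set via bond 2)

#0 stroke→J1
#1 stroke→TF1
#2 stroke→J2
#3 stroke→Sf1
#4 stroke→J1
#5 stroke→J2
#6 stroke→J3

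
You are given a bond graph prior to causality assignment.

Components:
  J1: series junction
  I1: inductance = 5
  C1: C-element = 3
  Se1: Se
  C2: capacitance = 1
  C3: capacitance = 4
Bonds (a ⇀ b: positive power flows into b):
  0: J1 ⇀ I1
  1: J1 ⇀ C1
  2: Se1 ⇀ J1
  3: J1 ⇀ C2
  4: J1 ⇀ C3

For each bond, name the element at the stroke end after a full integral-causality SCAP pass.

bond 2 stroke→J1  (Se1: effort source, stroke at far end)
bond 0 stroke→I1  (prefer integral on I1)
bond 1 stroke→J1  (J1: bond 0 brought flow, rest push out)
bond 3 stroke→J1  (J1 flow already set via bond 0)
bond 4 stroke→J1  (J1: bond 0 brought flow, rest push out)

#0 →I1
#1 →J1
#2 →J1
#3 →J1
#4 →J1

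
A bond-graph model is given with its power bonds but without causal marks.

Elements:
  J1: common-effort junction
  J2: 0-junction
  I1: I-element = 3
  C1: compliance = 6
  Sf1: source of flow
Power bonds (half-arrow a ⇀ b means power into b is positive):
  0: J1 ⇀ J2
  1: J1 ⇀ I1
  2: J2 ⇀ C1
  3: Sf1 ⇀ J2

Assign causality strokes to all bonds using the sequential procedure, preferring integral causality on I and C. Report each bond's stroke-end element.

b3 stroke at Sf1  (source Sf1 imposes f)
b1 stroke at I1  (I1 integral (f out))
b0 stroke at J1  (J1 needs exactly one e-in)
b2 stroke at J2  (closing 0-jn rule on J2)

bond 0 stroke→J1
bond 1 stroke→I1
bond 2 stroke→J2
bond 3 stroke→Sf1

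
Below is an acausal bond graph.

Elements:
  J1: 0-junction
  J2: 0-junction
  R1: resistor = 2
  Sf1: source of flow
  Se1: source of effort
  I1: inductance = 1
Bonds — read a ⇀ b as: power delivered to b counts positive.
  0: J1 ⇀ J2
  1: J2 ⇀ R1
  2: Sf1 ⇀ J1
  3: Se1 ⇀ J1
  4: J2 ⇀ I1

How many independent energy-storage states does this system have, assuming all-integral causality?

1  (I1 all integral)

β2 stroke at Sf1  (Sf1: flow source, stroke at near end)
β3 stroke at J1  (Se1 fixes effort; stroke away)
β0 stroke at J2  (J1 effort already set via bond 3)
β1 stroke at R1  (J2: bond 0 brought effort, rest push out)
β4 stroke at I1  (common-e at J2 fixed by 0)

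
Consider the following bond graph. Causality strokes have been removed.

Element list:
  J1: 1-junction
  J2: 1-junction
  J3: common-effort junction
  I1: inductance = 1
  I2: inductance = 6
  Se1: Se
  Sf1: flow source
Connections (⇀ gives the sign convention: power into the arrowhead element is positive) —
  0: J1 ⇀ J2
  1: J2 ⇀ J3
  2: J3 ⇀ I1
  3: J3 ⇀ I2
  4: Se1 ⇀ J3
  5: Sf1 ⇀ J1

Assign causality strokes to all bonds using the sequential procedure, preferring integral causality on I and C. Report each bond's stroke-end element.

bond 4 →J3  (Se1 (Se) sets effort on bond)
bond 5 →Sf1  (Sf1: flow source, stroke at near end)
bond 0 →J1  (J1: bond 5 brought flow, rest push out)
bond 1 →J2  (common-f at J2 fixed by 0)
bond 2 →I1  (0-jn J3 has e-setter on 4)
bond 3 →I2  (J3 effort already set via bond 4)

bond 0 stroke at J1
bond 1 stroke at J2
bond 2 stroke at I1
bond 3 stroke at I2
bond 4 stroke at J3
bond 5 stroke at Sf1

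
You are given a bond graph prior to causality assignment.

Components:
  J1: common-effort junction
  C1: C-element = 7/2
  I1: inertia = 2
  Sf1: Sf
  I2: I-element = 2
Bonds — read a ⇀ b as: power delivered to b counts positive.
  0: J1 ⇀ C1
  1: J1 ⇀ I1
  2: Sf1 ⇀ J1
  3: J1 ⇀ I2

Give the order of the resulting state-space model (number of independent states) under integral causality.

#2 →Sf1  (Sf1 fixes flow; stroke at Sf1)
#0 →J1  (C1 integral (e out))
#1 →I1  (J1 effort already set via bond 0)
#3 →I2  (J1: bond 0 brought effort, rest push out)

3  (C1, I1, I2 all integral)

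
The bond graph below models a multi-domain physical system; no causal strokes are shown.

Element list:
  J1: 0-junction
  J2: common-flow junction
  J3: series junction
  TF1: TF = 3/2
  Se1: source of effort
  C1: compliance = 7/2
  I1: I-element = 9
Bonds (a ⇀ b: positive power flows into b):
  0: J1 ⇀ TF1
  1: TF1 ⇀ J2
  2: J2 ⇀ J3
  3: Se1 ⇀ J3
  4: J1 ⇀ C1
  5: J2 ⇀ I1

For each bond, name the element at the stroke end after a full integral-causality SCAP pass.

#0 stroke at TF1
#1 stroke at J2
#2 stroke at J2
#3 stroke at J3
#4 stroke at J1
#5 stroke at I1

β3 →J3  (source Se1 imposes e)
β2 →J2  (closing 1-jn rule on J3)
β4 →J1  (C1 integral (e out))
β0 →TF1  (J1 effort already set via bond 4)
β1 →J2  (TF1 one-in-one-out from 0)
β5 →I1  (J2: last free bond brings flow in)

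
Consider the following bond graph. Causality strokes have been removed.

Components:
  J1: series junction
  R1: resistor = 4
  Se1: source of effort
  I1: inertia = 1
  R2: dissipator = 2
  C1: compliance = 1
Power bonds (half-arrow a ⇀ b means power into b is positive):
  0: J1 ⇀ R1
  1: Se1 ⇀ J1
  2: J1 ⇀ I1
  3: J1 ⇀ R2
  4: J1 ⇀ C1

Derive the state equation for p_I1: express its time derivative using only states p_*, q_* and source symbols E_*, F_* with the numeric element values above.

bond 1 |J1  (Se1 fixes effort; stroke away)
bond 2 |I1  (I1 outputs flow p/I1)
bond 0 |J1  (1-jn J1 has f-setter on 2)
bond 3 |J1  (J1 flow already set via bond 2)
bond 4 |J1  (J1 flow already set via bond 2)

dp_I1/dt = E_Se1 - 6*p_I1 - q_C1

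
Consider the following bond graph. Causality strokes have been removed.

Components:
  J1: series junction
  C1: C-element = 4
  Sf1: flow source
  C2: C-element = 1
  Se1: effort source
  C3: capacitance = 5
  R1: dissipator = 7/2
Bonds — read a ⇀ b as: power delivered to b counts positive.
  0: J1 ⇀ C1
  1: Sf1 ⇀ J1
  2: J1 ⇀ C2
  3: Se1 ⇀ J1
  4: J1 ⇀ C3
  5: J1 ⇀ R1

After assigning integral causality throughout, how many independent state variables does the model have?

3  (C1, C2, C3 all integral)

#1 →Sf1  (Sf1: flow source, stroke at near end)
#3 →J1  (Se1 (Se) sets effort on bond)
#0 →J1  (1-jn J1 has f-setter on 1)
#2 →J1  (J1 flow already set via bond 1)
#4 →J1  (1-jn J1 has f-setter on 1)
#5 →J1  (common-f at J1 fixed by 1)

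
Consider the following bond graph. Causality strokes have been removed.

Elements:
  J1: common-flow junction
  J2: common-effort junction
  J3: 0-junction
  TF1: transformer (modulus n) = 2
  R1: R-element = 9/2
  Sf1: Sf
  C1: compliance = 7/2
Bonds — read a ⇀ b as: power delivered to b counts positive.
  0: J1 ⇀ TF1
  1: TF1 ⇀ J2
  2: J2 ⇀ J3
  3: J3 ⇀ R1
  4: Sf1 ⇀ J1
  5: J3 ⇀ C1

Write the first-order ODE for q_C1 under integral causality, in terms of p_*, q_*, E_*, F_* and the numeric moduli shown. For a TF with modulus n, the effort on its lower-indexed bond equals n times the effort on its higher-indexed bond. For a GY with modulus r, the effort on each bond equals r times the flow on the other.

b4 →Sf1  (source Sf1 imposes f)
b0 →J1  (1-jn J1 has f-setter on 4)
b1 →TF1  (TF1 one-in-one-out from 0)
b2 →J2  (J2 needs exactly one e-in)
b5 →J3  (prefer integral on C1)
b3 →R1  (0-jn J3 has e-setter on 5)

dq_C1/dt = 2*F_Sf1 - 4*q_C1/63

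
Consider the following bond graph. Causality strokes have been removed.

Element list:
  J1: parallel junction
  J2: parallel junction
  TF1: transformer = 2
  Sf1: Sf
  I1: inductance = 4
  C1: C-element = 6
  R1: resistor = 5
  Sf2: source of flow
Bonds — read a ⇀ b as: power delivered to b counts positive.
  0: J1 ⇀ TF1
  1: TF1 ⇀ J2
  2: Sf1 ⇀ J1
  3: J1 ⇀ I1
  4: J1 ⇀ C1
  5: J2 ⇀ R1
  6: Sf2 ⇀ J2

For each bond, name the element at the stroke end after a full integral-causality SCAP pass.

b0 stroke→TF1
b1 stroke→J2
b2 stroke→Sf1
b3 stroke→I1
b4 stroke→J1
b5 stroke→R1
b6 stroke→Sf2

#2 stroke→Sf1  (Sf1 fixes flow; stroke at Sf1)
#6 stroke→Sf2  (Sf2 (Sf) sets flow on bond)
#3 stroke→I1  (I1 integral (f out))
#4 stroke→J1  (C1: C, integral causality)
#0 stroke→TF1  (0-jn J1 has e-setter on 4)
#1 stroke→J2  (through TF1, causality passes straight; one stroke at TF1)
#5 stroke→R1  (common-e at J2 fixed by 1)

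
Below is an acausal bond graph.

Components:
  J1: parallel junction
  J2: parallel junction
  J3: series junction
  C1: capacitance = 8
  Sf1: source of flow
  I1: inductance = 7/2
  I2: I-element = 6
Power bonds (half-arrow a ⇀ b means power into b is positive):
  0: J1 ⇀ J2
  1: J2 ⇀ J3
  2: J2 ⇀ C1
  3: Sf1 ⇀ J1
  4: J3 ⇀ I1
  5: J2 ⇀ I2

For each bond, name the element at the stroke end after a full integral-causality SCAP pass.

#0 |J1
#1 |J3
#2 |J2
#3 |Sf1
#4 |I1
#5 |I2

#3 stroke at Sf1  (Sf1: flow source, stroke at near end)
#0 stroke at J1  (J1: last free bond brings effort in)
#2 stroke at J2  (C1: C, integral causality)
#1 stroke at J3  (common-e at J2 fixed by 2)
#5 stroke at I2  (0-jn J2 has e-setter on 2)
#4 stroke at I1  (J3 needs exactly one f-in)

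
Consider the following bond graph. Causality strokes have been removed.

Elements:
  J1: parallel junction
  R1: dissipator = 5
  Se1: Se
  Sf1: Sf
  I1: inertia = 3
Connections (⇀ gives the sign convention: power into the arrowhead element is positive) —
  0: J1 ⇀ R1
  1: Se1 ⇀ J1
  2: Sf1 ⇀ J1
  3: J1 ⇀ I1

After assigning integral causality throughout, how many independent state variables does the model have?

1  (I1 all integral)

b1 stroke at J1  (Se1: effort source, stroke at far end)
b2 stroke at Sf1  (Sf1 fixes flow; stroke at Sf1)
b0 stroke at R1  (0-jn J1 has e-setter on 1)
b3 stroke at I1  (J1 effort already set via bond 1)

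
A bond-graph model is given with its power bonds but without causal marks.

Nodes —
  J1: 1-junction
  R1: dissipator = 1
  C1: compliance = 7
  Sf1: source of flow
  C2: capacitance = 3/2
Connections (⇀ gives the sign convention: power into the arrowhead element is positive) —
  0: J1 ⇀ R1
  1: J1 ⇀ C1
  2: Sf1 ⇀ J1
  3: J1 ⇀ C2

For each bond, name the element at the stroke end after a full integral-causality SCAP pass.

β2 |Sf1  (Sf1: flow source, stroke at near end)
β0 |J1  (J1 flow already set via bond 2)
β1 |J1  (J1 flow already set via bond 2)
β3 |J1  (common-f at J1 fixed by 2)

bond 0 stroke→J1
bond 1 stroke→J1
bond 2 stroke→Sf1
bond 3 stroke→J1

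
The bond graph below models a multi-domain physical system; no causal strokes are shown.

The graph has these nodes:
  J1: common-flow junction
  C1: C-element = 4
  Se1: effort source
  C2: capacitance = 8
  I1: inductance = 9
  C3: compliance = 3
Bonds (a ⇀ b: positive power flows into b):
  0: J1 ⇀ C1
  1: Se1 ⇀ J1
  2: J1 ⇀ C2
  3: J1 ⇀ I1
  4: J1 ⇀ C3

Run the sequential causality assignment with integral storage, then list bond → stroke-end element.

b1 |J1  (Se1 fixes effort; stroke away)
b0 |J1  (prefer integral on C1)
b2 |J1  (C2 outputs effort q/C2)
b3 |I1  (I1 outputs flow p/I1)
b4 |J1  (1-jn J1 has f-setter on 3)

#0 →J1
#1 →J1
#2 →J1
#3 →I1
#4 →J1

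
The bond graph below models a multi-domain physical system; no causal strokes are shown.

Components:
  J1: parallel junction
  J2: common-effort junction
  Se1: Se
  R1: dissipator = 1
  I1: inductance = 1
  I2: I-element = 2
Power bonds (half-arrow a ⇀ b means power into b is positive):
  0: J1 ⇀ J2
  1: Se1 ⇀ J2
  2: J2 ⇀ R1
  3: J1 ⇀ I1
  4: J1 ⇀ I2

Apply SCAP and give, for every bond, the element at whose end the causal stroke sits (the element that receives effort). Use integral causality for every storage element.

#0 |J1
#1 |J2
#2 |R1
#3 |I1
#4 |I2

bond 1 stroke→J2  (Se1 fixes effort; stroke away)
bond 0 stroke→J1  (J2: bond 1 brought effort, rest push out)
bond 2 stroke→R1  (common-e at J2 fixed by 1)
bond 3 stroke→I1  (0-jn J1 has e-setter on 0)
bond 4 stroke→I2  (common-e at J1 fixed by 0)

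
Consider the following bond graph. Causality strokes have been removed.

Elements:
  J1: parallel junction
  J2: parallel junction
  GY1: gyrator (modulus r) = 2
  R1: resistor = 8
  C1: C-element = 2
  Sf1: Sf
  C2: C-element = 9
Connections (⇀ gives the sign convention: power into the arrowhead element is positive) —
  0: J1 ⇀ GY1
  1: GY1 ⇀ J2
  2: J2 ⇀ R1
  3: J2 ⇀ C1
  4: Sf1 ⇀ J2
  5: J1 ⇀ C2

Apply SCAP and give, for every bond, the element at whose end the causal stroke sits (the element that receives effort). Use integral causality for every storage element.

bond 0 |GY1
bond 1 |GY1
bond 2 |R1
bond 3 |J2
bond 4 |Sf1
bond 5 |J1

b4 stroke→Sf1  (Sf1 (Sf) sets flow on bond)
b3 stroke→J2  (C1 integral (e out))
b1 stroke→GY1  (J2: bond 3 brought effort, rest push out)
b2 stroke→R1  (common-e at J2 fixed by 3)
b0 stroke→GY1  (GY1: gyrator matches bond 1)
b5 stroke→J1  (closing 0-jn rule on J1)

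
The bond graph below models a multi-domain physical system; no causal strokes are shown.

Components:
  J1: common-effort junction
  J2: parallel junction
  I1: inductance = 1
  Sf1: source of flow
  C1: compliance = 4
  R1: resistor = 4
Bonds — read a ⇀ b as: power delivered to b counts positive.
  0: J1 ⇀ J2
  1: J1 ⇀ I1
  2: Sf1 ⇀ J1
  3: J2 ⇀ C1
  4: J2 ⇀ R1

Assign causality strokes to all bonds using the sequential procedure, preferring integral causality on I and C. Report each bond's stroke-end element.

bond 0 |J1
bond 1 |I1
bond 2 |Sf1
bond 3 |J2
bond 4 |R1

b2 →Sf1  (source Sf1 imposes f)
b1 →I1  (I1 outputs flow p/I1)
b0 →J1  (closing 0-jn rule on J1)
b3 →J2  (C1: C, integral causality)
b4 →R1  (J2: bond 3 brought effort, rest push out)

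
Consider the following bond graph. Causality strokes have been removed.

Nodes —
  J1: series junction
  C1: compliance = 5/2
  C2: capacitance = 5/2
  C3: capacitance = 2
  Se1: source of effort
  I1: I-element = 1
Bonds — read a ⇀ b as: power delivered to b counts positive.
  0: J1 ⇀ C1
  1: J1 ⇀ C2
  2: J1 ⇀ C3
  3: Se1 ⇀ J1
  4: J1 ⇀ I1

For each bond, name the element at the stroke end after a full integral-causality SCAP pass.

b0 stroke at J1
b1 stroke at J1
b2 stroke at J1
b3 stroke at J1
b4 stroke at I1

#3 |J1  (Se1: effort source, stroke at far end)
#0 |J1  (C1 integral (e out))
#1 |J1  (C2 integral (e out))
#2 |J1  (C3 integral (e out))
#4 |I1  (J1: last free bond brings flow in)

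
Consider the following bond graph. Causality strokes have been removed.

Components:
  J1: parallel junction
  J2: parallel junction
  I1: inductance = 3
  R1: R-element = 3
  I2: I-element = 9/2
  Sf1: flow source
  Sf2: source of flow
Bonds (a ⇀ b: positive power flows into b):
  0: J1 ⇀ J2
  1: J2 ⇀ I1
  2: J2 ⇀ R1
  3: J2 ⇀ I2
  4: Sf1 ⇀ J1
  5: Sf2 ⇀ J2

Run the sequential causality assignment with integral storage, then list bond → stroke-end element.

β4 |Sf1  (Sf1 (Sf) sets flow on bond)
β5 |Sf2  (Sf2 fixes flow; stroke at Sf2)
β0 |J1  (J1: last free bond brings effort in)
β1 |I1  (I1: I, integral causality)
β3 |I2  (I2 integral (f out))
β2 |J2  (J2 needs exactly one e-in)

β0 stroke at J1
β1 stroke at I1
β2 stroke at J2
β3 stroke at I2
β4 stroke at Sf1
β5 stroke at Sf2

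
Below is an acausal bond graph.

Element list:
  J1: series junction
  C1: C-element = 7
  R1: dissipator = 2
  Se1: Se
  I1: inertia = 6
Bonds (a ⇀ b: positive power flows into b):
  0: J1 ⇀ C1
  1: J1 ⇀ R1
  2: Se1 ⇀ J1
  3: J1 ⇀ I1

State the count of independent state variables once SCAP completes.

2  (C1, I1 all integral)

b2 stroke at J1  (source Se1 imposes e)
b0 stroke at J1  (C1 integral (e out))
b3 stroke at I1  (prefer integral on I1)
b1 stroke at J1  (J1 flow already set via bond 3)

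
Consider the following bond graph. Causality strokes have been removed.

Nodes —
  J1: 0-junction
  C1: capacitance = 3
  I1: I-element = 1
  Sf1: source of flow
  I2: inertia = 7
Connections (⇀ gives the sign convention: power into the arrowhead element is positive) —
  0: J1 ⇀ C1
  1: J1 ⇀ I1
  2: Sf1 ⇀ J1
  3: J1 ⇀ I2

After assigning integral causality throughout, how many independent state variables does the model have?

b2 stroke at Sf1  (Sf1: flow source, stroke at near end)
b0 stroke at J1  (C1 integral (e out))
b1 stroke at I1  (common-e at J1 fixed by 0)
b3 stroke at I2  (J1: bond 0 brought effort, rest push out)

3  (C1, I1, I2 all integral)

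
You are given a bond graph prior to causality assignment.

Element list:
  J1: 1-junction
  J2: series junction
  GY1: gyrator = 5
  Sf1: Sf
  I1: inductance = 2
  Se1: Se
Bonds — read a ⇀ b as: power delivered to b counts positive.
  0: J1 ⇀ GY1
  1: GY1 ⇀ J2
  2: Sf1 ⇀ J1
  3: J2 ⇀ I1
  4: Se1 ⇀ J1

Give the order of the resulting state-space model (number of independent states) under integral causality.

b2 |Sf1  (Sf1 (Sf) sets flow on bond)
b4 |J1  (Se1: effort source, stroke at far end)
b0 |J1  (1-jn J1 has f-setter on 2)
b1 |J2  (through GY1, causality inverts; strokes same side of GY1)
b3 |I1  (J2: last free bond brings flow in)

1  (I1 all integral)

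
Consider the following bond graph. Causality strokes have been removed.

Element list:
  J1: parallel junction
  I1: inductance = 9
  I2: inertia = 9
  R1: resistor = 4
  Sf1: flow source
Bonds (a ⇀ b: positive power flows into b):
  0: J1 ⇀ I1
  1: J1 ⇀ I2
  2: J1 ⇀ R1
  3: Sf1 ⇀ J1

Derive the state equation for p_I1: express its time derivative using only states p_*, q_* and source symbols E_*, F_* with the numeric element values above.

dp_I1/dt = 4*F_Sf1 - 4*p_I1/9 - 4*p_I2/9

bond 3 |Sf1  (Sf1: flow source, stroke at near end)
bond 0 |I1  (I1: I, integral causality)
bond 1 |I2  (prefer integral on I2)
bond 2 |J1  (J1 needs exactly one e-in)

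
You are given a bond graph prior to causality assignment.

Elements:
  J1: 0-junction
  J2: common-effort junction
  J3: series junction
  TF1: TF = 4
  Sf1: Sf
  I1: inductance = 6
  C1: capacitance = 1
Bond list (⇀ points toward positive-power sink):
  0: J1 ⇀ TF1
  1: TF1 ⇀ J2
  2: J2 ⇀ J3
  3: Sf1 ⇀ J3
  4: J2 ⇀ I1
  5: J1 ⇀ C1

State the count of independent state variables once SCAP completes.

#3 stroke→Sf1  (Sf1: flow source, stroke at near end)
#2 stroke→J3  (J3: bond 3 brought flow, rest push out)
#4 stroke→I1  (I1 outputs flow p/I1)
#1 stroke→J2  (only one effort-in slot at J2)
#0 stroke→TF1  (TF1 one-in-one-out from 1)
#5 stroke→J1  (only one effort-in slot at J1)

2  (C1, I1 all integral)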